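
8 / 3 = 2.67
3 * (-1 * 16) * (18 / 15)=-288 / 5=-57.60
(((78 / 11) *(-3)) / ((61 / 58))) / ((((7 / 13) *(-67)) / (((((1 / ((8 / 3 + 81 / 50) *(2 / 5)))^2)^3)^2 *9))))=12280185452022124081850051879882812500 / 1571907687788028020140285937676767967899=0.01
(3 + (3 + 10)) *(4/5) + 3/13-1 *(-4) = 17.03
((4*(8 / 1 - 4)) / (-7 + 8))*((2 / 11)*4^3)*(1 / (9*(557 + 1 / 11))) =128 / 3447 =0.04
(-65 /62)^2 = 4225 /3844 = 1.10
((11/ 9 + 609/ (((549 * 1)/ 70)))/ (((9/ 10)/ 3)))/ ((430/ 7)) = 7049/ 1647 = 4.28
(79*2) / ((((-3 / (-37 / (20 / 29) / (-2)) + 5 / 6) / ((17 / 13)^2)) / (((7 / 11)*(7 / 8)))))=3601156461 / 17270110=208.52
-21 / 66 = -7 / 22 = -0.32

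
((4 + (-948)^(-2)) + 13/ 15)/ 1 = 21868469/ 4493520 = 4.87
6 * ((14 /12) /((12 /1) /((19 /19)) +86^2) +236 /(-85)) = -10489133 /629680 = -16.66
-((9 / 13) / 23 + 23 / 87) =-7660 / 26013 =-0.29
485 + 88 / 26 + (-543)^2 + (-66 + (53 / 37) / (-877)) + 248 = 124661009959 / 421837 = 295519.38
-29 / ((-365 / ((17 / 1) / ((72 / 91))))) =44863 / 26280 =1.71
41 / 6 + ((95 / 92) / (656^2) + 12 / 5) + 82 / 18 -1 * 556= -965998453069 / 1781591040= -542.21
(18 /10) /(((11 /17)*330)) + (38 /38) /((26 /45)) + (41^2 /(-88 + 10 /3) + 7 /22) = -88882862 /4994275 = -17.80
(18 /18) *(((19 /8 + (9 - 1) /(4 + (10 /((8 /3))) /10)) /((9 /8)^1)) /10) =1177 /3150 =0.37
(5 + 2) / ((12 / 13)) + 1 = 103 / 12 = 8.58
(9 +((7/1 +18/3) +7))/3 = 29/3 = 9.67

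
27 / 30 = 9 / 10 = 0.90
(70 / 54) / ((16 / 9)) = 35 / 48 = 0.73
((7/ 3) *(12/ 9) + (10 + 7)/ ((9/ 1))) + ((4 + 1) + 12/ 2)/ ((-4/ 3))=-13/ 4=-3.25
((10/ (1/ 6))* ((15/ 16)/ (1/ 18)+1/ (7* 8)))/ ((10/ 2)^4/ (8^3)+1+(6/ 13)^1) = 1431040/ 3787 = 377.88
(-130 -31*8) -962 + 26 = -1314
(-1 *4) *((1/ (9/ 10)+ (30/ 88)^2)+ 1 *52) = -927433/ 4356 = -212.91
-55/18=-3.06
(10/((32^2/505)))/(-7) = -2525/3584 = -0.70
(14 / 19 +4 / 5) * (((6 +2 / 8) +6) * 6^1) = 10731 / 95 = 112.96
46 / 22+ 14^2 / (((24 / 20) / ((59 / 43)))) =320977 / 1419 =226.20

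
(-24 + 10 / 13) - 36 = -770 / 13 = -59.23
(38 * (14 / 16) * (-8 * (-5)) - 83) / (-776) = -1247 / 776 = -1.61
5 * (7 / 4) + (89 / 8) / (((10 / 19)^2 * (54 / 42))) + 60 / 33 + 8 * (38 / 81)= 32473597 / 712800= 45.56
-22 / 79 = -0.28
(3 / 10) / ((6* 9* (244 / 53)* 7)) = 53 / 307440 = 0.00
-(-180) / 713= 180 / 713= 0.25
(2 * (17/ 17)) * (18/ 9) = 4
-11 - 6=-17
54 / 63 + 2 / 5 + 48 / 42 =12 / 5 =2.40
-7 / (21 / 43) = -43 / 3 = -14.33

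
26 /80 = 13 /40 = 0.32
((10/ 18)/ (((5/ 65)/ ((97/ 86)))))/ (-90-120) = -1261/ 32508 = -0.04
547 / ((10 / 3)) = 1641 / 10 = 164.10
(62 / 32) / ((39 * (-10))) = -31 / 6240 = -0.00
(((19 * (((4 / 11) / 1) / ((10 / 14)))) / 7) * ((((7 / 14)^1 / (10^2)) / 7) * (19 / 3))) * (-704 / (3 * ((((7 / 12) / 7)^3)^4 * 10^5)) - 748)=-1072904125629722 / 8203125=-130792121.98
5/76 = 0.07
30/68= 15/34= 0.44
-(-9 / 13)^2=-81 / 169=-0.48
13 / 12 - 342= -4091 / 12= -340.92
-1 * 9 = -9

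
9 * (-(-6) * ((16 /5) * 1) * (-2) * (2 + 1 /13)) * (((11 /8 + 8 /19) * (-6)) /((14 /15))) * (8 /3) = 419904 /19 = 22100.21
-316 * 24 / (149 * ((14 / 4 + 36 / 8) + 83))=-7584 / 13559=-0.56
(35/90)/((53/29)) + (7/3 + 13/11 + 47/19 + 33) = 7816255/199386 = 39.20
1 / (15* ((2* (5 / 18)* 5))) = 0.02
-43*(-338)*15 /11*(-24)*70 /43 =-8517600 /11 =-774327.27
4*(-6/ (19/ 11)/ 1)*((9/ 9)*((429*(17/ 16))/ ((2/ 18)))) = -2166021/ 38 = -57000.55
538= 538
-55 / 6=-9.17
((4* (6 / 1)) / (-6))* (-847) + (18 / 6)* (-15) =3343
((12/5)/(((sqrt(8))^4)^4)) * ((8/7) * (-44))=-33/4587520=-0.00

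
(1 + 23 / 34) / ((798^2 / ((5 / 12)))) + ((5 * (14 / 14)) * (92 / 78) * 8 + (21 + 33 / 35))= 20479668037 / 296281440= 69.12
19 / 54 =0.35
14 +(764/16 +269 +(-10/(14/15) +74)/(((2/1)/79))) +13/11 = 872169/308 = 2831.72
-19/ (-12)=19/ 12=1.58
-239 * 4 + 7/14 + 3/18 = -2866/3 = -955.33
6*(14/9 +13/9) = 18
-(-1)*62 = 62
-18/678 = -3/113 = -0.03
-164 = -164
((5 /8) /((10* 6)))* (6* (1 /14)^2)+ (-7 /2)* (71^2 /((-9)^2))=-55329935 /254016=-217.82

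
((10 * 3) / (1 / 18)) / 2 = 270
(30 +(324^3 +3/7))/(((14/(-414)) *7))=-49283756667/343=-143684421.77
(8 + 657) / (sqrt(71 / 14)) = 665 * sqrt(994) / 71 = 295.30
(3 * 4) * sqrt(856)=351.09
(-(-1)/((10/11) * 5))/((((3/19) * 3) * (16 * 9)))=209/64800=0.00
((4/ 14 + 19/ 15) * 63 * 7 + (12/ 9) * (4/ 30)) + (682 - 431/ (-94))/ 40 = 23753731/ 33840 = 701.94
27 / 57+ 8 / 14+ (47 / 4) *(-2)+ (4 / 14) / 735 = -4390079 / 195510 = -22.45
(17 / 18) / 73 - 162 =-212851 / 1314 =-161.99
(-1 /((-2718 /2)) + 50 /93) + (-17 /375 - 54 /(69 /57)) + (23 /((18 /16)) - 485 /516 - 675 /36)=-225833369584 /5208197625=-43.36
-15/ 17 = -0.88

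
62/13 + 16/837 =52102/10881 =4.79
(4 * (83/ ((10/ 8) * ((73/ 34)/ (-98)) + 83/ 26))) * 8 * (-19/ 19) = -460189184/ 548367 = -839.20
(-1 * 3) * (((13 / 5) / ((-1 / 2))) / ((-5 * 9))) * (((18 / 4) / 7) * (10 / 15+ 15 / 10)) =-169 / 350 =-0.48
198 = 198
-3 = -3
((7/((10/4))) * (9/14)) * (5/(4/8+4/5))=90/13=6.92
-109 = -109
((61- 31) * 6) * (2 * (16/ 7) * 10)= 57600/ 7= 8228.57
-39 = -39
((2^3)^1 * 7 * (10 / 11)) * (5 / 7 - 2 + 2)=400 / 11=36.36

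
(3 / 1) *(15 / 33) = 15 / 11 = 1.36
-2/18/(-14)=1/126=0.01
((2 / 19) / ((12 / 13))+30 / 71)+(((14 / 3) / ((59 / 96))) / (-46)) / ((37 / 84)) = 65760983 / 406391646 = 0.16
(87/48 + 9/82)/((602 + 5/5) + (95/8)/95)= 1261/395650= 0.00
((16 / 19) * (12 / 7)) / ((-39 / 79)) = -5056 / 1729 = -2.92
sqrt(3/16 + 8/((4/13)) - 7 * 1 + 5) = 3 * sqrt(43)/4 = 4.92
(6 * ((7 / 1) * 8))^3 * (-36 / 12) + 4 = -113799164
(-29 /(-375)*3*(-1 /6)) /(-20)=29 /15000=0.00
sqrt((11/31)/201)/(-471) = -sqrt(68541)/2934801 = -0.00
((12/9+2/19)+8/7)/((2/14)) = 1030/57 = 18.07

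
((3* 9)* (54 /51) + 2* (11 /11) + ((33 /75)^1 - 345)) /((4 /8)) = -266876 /425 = -627.94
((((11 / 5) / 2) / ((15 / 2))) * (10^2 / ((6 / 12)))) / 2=44 / 3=14.67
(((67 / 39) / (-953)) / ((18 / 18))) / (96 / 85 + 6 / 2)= -5695 / 13045617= -0.00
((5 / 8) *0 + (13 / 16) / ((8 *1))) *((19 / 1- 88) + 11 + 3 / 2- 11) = -1755 / 256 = -6.86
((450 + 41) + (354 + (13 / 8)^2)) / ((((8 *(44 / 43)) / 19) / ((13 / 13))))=44321433 / 22528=1967.39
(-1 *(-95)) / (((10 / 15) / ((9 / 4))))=2565 / 8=320.62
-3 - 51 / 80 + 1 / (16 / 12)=-231 / 80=-2.89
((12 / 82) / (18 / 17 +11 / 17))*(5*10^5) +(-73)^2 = 57336181 / 1189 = 48222.19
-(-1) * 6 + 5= 11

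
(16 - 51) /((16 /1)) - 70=-1155 /16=-72.19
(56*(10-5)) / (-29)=-280 / 29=-9.66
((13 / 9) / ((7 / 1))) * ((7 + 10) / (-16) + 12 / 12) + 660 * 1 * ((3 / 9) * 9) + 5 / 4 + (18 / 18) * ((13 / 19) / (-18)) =12647975 / 6384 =1981.20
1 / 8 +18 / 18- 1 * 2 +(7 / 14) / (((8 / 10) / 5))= 9 / 4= 2.25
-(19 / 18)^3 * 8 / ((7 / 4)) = -27436 / 5103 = -5.38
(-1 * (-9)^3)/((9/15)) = 1215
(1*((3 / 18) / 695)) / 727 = 1 / 3031590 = 0.00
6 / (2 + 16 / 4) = 1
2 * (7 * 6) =84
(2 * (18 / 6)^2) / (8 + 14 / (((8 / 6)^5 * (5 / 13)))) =46080 / 42593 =1.08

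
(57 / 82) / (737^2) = 57 / 44539858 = 0.00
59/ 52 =1.13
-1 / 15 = -0.07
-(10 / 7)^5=-100000 / 16807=-5.95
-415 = -415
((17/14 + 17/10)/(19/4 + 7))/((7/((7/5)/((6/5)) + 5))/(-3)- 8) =-7548/254975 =-0.03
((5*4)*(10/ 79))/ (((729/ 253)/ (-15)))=-253000/ 19197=-13.18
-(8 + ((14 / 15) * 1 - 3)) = -5.93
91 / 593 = 0.15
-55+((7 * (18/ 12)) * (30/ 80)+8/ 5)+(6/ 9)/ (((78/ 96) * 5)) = -153811/ 3120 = -49.30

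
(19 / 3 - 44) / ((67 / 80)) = -9040 / 201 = -44.98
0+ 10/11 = 10/11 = 0.91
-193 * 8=-1544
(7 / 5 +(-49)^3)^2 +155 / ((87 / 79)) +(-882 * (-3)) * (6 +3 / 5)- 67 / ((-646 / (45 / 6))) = 38894524945925911 / 2810100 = 13840975390.88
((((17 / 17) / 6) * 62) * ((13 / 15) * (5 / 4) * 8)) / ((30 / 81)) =1209 / 5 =241.80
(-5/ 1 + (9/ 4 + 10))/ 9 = 29/ 36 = 0.81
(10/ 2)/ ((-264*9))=-5/ 2376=-0.00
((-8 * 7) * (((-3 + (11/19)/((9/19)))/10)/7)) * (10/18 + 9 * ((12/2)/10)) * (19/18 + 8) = 1397888/18225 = 76.70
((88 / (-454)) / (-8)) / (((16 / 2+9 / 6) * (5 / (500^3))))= 275000000 / 4313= 63760.72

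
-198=-198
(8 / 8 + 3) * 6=24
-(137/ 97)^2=-18769/ 9409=-1.99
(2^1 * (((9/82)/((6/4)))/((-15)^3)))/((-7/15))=2/21525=0.00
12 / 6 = 2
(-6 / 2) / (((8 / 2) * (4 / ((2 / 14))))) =-3 / 112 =-0.03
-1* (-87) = 87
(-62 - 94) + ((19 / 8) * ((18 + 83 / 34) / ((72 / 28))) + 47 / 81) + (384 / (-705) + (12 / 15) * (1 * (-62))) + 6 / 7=-13469765137 / 72485280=-185.83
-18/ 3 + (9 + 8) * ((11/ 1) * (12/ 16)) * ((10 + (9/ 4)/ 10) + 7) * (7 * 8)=2705583/ 20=135279.15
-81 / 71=-1.14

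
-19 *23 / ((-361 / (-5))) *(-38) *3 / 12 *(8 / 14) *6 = 1380 / 7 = 197.14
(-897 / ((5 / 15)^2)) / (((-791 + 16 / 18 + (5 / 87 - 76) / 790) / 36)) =59924587320 / 162932831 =367.79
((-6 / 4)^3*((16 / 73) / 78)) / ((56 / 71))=-639 / 53144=-0.01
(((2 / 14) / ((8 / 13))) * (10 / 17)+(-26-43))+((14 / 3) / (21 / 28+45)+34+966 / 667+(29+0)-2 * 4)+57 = 338654525 / 7578396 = 44.69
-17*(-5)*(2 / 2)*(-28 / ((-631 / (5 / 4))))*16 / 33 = 2.29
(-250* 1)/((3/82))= -20500/3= -6833.33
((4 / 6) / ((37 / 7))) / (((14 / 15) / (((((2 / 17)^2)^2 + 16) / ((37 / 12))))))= 80181120 / 114340249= 0.70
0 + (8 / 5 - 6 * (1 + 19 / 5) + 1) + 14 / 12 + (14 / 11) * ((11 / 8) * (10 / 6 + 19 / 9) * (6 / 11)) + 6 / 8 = -4549 / 220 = -20.68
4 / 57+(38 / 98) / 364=72427 / 1016652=0.07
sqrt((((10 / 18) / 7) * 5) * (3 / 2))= 5 * sqrt(42) / 42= 0.77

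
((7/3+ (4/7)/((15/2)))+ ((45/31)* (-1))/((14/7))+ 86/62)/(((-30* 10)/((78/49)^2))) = -3378479/130254250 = -0.03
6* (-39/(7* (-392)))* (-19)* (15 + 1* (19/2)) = -39.70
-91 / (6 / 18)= -273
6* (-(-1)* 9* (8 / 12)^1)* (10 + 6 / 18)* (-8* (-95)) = 282720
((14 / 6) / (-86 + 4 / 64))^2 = 12544 / 17015625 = 0.00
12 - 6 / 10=57 / 5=11.40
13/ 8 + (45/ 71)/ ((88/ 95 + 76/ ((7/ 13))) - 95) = 29130223/ 17778968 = 1.64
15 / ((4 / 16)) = 60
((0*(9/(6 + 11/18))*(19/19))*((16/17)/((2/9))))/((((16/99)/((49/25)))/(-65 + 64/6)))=0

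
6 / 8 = 3 / 4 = 0.75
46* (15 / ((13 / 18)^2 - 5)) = -223560 / 1451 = -154.07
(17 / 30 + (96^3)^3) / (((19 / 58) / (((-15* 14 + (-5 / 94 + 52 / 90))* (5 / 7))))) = -76266836790301660355771179 / 241110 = -316315527312436897498.12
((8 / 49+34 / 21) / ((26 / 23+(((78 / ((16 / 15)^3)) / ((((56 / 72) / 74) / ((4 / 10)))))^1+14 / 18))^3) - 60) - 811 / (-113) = -35749215265600796204042287803119 / 676773550849754225145837095375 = -52.82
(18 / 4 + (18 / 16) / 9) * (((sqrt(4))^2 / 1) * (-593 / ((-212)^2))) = -21941 / 89888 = -0.24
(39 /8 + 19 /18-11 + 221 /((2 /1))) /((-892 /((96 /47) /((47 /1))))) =-7591 /1477821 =-0.01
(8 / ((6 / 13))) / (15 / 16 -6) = -832 / 243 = -3.42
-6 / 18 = -1 / 3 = -0.33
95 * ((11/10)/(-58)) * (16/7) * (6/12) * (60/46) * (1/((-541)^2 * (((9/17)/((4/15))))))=-56848/12298748301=-0.00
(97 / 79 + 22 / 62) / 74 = 1938 / 90613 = 0.02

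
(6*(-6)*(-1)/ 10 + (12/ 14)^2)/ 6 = 177/ 245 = 0.72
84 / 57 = 28 / 19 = 1.47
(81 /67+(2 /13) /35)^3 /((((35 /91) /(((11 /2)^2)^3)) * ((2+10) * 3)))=89654869313180843309 /25105433502240000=3571.13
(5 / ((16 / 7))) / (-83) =-35 / 1328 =-0.03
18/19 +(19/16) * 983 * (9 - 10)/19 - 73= -40581/304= -133.49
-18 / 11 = -1.64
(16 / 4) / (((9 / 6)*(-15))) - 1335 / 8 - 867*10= -8837.05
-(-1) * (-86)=-86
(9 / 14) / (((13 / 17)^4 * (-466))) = -751689 / 186331964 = -0.00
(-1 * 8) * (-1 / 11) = 8 / 11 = 0.73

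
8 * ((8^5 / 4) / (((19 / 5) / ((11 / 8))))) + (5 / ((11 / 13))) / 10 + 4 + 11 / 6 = 14872508 / 627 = 23720.11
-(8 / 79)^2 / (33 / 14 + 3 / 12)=-1792 / 455593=-0.00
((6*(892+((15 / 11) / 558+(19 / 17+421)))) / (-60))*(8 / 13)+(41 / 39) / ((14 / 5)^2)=-3577543715 / 44312268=-80.73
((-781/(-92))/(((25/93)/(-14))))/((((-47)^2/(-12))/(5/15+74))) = 226760226/1270175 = 178.53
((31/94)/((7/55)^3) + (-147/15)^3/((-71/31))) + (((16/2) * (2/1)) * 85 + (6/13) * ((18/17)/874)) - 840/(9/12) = 22409722508958821/27635291251750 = 810.91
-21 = -21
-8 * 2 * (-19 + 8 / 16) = 296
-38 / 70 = -19 / 35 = -0.54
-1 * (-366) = 366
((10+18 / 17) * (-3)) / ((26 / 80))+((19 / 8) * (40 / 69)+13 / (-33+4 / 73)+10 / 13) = -283037452 / 2821065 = -100.33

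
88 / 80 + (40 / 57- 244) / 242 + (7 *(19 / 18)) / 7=118993 / 103455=1.15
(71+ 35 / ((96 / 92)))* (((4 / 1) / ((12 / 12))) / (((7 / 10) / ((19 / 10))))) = 47671 / 42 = 1135.02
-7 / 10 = -0.70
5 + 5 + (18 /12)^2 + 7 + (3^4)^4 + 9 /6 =172186967 /4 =43046741.75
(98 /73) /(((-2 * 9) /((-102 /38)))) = 833 /4161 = 0.20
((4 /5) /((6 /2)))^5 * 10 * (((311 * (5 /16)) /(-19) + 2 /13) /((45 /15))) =-2509696 /112539375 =-0.02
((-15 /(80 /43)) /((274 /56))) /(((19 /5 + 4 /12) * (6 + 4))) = -2709 /67952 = -0.04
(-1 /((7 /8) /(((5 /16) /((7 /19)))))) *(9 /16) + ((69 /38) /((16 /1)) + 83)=76871 /931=82.57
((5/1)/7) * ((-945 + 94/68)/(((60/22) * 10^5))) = -352913/142800000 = -0.00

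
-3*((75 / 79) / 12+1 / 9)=-541 / 948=-0.57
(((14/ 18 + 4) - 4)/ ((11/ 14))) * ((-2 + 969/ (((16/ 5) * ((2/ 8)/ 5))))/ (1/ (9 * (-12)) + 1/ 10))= 726510/ 11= 66046.36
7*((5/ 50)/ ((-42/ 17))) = -17/ 60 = -0.28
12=12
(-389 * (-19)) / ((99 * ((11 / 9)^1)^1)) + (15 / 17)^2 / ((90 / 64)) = 61.64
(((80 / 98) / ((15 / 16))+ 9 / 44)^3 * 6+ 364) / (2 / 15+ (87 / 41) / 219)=250696017103250095 / 96525086284704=2597.21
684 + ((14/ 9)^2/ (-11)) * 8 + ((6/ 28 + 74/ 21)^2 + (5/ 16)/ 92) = 696.22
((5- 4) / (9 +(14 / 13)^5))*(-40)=-14851720 / 3879461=-3.83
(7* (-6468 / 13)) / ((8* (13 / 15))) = -169785 / 338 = -502.32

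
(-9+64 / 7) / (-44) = -1 / 308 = -0.00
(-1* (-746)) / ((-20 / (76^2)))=-1077224 / 5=-215444.80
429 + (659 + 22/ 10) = 5451/ 5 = 1090.20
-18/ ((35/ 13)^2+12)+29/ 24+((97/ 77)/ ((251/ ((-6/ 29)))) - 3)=-119364982325/ 43758028776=-2.73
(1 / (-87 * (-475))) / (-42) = -1 / 1735650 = -0.00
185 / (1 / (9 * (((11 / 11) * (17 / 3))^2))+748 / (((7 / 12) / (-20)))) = -374255 / 51881273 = -0.01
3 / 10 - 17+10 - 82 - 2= -907 / 10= -90.70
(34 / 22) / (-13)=-17 / 143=-0.12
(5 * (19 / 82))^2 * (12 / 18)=9025 / 10086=0.89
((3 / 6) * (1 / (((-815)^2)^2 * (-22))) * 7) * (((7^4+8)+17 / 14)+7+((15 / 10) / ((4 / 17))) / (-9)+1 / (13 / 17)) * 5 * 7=-7392707 / 242268916375200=-0.00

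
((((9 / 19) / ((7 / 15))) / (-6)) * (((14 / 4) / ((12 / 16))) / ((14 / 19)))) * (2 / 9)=-5 / 21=-0.24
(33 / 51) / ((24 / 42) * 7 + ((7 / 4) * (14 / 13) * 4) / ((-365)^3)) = 6953678875 / 42986376834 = 0.16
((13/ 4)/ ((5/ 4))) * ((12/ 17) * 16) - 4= 2156/ 85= 25.36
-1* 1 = -1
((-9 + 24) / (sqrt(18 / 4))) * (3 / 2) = 15 * sqrt(2) / 2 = 10.61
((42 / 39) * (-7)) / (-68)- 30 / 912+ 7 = 237763 / 33592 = 7.08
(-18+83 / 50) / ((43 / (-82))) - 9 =554 / 25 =22.16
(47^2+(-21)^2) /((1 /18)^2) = 858600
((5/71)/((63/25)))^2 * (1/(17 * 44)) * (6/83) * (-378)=-15625/547689527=-0.00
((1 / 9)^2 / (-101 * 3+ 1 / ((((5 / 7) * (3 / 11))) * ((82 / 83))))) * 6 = -820 / 3296691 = -0.00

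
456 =456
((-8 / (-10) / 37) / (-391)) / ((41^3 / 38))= -152 / 4985400535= -0.00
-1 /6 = -0.17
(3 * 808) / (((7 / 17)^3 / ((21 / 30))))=24304.31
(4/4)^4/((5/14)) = 14/5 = 2.80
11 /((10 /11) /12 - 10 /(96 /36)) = -1452 /485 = -2.99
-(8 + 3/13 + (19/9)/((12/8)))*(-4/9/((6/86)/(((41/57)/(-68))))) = -350837/540189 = -0.65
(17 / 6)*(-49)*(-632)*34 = 8949752 / 3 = 2983250.67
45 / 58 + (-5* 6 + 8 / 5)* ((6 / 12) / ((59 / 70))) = -16.07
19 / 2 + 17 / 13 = 281 / 26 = 10.81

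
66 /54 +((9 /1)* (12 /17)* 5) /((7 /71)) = 346369 /1071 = 323.41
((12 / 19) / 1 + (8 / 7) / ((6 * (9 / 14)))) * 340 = 315.48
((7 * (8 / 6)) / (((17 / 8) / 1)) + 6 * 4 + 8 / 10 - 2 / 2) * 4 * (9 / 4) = 21567 / 85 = 253.73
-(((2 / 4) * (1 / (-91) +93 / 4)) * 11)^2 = -8658116401 / 529984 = -16336.56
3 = 3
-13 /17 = -0.76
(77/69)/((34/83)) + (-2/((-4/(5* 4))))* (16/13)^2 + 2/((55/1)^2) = 21435455923/1199333850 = 17.87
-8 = -8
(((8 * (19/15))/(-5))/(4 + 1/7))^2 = 1132096/4730625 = 0.24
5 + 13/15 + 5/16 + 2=1963/240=8.18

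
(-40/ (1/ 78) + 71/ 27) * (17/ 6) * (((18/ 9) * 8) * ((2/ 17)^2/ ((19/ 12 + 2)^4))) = -689512448/ 58119617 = -11.86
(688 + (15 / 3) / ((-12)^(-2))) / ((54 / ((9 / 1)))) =704 / 3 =234.67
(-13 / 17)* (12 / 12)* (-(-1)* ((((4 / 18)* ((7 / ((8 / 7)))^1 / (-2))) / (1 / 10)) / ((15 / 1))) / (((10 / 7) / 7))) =31213 / 18360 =1.70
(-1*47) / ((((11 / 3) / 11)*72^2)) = -0.03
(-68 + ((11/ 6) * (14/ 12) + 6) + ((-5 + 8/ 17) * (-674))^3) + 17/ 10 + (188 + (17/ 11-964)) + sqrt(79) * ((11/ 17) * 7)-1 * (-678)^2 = 77 * sqrt(79)/ 17 + 276764272180425373/ 9727740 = 28451035139.92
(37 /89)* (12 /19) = 444 /1691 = 0.26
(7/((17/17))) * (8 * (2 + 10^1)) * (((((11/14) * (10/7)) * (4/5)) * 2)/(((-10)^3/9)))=-9504/875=-10.86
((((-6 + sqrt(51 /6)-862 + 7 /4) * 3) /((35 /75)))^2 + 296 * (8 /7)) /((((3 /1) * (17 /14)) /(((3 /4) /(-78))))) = -1430185073 /17472 + 334125 * sqrt(34) /3536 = -81304.85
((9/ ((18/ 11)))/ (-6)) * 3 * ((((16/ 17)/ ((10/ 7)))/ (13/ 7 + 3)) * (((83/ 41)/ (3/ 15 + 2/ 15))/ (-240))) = 44737/ 4739600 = 0.01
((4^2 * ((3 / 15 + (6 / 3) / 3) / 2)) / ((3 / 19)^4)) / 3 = 13553384 / 3645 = 3718.35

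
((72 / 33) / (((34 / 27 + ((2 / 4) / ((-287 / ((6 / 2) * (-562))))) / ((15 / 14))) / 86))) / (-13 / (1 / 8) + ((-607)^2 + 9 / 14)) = 4998105 / 39253858468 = 0.00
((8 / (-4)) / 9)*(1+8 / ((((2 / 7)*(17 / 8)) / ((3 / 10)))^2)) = -42674 / 65025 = -0.66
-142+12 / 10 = -704 / 5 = -140.80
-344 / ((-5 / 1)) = 68.80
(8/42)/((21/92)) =368/441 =0.83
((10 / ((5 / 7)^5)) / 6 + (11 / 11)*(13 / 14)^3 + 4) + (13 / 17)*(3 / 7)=1232567311 / 87465000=14.09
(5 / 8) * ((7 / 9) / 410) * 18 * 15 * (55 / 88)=0.20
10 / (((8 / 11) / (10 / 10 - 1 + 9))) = 495 / 4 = 123.75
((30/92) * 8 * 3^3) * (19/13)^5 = 4011280380/8539739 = 469.72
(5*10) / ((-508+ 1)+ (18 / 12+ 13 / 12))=-600 / 6053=-0.10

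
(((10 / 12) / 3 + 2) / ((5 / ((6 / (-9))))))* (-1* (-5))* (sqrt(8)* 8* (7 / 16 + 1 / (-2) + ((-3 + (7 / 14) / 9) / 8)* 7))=15580* sqrt(2) / 243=90.67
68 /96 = 17 /24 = 0.71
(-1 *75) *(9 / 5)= -135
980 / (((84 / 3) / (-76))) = -2660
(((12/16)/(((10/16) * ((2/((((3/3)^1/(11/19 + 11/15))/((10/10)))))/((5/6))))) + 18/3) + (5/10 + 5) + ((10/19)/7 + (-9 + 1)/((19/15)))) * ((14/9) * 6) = 561131/10659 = 52.64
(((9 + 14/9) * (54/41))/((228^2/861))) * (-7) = -245/152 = -1.61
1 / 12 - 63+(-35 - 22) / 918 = -38543 / 612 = -62.98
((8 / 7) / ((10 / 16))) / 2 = 32 / 35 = 0.91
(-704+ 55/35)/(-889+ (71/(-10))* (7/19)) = 311410/395283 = 0.79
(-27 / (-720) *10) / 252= 1 / 672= 0.00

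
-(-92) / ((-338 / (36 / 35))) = -1656 / 5915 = -0.28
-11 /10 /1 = -11 /10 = -1.10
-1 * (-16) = 16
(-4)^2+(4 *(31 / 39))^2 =39712 / 1521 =26.11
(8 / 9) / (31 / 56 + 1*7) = 448 / 3807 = 0.12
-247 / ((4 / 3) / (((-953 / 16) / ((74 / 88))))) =7767903 / 592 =13121.46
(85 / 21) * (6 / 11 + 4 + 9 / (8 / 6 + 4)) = 93245 / 3696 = 25.23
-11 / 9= -1.22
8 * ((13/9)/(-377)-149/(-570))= 51092/24795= 2.06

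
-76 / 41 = -1.85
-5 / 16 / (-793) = 5 / 12688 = 0.00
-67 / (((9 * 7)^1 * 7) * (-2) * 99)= 67 / 87318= 0.00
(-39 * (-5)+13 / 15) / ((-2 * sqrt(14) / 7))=-1469 * sqrt(14) / 30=-183.22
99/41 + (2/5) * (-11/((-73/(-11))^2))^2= 2.44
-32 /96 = -1 /3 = -0.33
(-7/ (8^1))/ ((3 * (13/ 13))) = -0.29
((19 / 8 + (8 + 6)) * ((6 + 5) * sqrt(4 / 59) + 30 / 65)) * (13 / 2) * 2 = 393 / 4 + 18733 * sqrt(59) / 236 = 707.96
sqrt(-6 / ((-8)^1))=sqrt(3) / 2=0.87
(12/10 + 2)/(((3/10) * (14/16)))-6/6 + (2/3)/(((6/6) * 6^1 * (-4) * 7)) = 2819/252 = 11.19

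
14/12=7/6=1.17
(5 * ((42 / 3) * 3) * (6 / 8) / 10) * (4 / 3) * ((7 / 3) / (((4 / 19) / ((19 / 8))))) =17689 / 32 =552.78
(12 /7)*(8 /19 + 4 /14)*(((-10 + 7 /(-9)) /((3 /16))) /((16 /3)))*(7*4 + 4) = -1167104 /2793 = -417.87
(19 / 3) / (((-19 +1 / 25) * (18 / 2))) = -0.04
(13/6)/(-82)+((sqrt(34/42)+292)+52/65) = sqrt(357)/21+720223/2460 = 293.67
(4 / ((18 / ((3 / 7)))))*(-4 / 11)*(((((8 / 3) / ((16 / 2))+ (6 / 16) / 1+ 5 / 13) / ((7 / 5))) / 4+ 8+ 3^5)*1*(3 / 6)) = -2194441 / 504504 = -4.35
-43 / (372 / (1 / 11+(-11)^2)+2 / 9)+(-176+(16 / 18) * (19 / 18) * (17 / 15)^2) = -3755606467 / 19992825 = -187.85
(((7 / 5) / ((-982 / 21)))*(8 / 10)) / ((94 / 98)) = -14406 / 576925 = -0.02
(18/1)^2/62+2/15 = 5.36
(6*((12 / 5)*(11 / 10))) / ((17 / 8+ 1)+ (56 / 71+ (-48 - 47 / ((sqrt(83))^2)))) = -18669024 / 52627475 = -0.35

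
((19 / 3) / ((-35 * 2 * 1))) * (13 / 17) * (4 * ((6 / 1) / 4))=-247 / 595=-0.42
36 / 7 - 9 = -27 / 7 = -3.86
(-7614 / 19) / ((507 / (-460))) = 1167480 / 3211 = 363.59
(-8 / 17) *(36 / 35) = -288 / 595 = -0.48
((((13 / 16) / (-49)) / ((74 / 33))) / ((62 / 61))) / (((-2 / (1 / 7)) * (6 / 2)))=8723 / 50357888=0.00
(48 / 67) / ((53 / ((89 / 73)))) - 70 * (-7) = 127023542 / 259223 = 490.02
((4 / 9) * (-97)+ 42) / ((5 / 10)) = -20 / 9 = -2.22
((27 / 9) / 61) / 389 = 3 / 23729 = 0.00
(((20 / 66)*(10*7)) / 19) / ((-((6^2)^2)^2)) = -175 / 263279808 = -0.00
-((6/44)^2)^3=-729/113379904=-0.00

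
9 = 9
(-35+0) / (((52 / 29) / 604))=-153265 / 13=-11789.62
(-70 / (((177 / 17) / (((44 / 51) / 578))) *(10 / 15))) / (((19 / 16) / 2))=-24640 / 971907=-0.03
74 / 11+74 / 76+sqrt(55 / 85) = sqrt(187) / 17+3219 / 418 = 8.51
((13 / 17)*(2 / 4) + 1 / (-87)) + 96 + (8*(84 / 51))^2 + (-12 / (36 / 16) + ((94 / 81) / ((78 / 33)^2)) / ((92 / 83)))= 5590826606453 / 21109861656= 264.84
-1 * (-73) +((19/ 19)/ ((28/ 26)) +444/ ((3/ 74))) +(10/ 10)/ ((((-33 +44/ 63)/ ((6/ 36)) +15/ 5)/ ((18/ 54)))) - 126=10899.93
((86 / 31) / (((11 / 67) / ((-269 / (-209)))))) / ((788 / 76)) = 1549978 / 738947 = 2.10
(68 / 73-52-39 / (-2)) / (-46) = 4609 / 6716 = 0.69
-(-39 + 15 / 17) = 38.12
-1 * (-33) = 33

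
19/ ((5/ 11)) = 209/ 5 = 41.80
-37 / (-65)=0.57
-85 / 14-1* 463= -6567 / 14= -469.07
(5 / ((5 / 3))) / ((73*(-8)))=-3 / 584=-0.01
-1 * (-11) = 11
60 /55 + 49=551 /11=50.09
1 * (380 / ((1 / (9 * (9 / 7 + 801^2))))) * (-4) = -61439834880 / 7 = -8777119268.57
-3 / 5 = -0.60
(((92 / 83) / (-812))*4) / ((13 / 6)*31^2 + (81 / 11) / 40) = -0.00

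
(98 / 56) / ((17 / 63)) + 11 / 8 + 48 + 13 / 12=23233 / 408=56.94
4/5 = 0.80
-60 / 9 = -20 / 3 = -6.67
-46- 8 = -54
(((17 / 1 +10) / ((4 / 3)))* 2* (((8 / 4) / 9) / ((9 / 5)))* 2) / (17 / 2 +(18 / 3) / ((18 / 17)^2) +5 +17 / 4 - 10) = 216 / 283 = 0.76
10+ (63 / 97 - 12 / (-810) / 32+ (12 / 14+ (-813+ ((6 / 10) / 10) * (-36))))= -5893347517 / 7333200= -803.65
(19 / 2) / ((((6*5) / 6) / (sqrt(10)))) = 19*sqrt(10) / 10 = 6.01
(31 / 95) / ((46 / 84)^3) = 2296728 / 1155865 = 1.99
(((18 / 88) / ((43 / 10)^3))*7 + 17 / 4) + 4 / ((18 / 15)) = 79775507 / 10494924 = 7.60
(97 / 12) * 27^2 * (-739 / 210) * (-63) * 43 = 2247047001 / 40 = 56176175.02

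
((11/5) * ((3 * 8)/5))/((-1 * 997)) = -264/24925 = -0.01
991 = 991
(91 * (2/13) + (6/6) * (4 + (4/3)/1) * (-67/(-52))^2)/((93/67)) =776329/47151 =16.46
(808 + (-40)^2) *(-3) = -7224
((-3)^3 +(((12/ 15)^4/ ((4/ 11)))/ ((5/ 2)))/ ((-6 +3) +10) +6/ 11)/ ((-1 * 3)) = 6350137/ 721875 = 8.80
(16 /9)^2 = 256 /81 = 3.16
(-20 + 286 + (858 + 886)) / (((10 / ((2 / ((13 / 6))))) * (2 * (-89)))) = -1206 / 1157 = -1.04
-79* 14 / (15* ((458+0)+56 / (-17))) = -9401 / 57975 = -0.16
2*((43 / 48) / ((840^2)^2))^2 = 1849 / 285553026556703539200000000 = 0.00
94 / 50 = 47 / 25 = 1.88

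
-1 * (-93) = 93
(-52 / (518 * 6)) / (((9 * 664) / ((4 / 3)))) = -13 / 3482514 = -0.00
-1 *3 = -3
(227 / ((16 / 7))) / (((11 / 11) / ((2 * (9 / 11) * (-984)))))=-1759023 / 11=-159911.18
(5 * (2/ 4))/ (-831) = -5/ 1662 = -0.00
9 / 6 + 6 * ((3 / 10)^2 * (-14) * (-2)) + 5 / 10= 17.12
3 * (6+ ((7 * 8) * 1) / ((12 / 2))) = 46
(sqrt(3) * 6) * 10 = 60 * sqrt(3) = 103.92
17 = 17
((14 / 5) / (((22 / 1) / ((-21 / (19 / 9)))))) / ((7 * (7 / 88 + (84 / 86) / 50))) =-46440 / 25441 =-1.83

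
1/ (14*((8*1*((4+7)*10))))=1/ 12320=0.00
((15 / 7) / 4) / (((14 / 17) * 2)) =255 / 784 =0.33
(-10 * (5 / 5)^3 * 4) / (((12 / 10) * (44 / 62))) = -1550 / 33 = -46.97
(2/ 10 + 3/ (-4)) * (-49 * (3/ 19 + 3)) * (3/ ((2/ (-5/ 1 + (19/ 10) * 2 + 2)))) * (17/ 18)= 9163/ 95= 96.45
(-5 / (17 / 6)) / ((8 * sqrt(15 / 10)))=-0.18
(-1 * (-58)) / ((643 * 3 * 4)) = 29 / 3858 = 0.01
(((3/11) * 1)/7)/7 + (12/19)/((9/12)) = 8681/10241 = 0.85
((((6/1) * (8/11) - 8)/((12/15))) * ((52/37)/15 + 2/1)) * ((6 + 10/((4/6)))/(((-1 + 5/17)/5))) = 1728475/1221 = 1415.62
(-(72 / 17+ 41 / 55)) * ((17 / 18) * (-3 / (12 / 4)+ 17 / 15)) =-4657 / 7425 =-0.63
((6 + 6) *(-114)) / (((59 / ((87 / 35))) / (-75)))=1785240 / 413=4322.62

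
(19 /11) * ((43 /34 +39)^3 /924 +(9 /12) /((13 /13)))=49266317539 /399485856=123.32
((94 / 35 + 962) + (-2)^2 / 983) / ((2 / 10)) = 33190152 / 6881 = 4823.45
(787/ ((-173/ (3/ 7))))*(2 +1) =-5.85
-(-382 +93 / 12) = 1497 / 4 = 374.25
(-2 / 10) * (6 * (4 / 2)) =-12 / 5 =-2.40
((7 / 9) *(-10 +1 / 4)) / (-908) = 91 / 10896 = 0.01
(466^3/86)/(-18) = -25298674/387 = -65371.25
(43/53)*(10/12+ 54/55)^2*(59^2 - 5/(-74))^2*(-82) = -41975347731020268563/15802914600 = -2656177597.20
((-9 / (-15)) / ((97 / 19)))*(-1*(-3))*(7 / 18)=133 / 970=0.14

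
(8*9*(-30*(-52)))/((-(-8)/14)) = 196560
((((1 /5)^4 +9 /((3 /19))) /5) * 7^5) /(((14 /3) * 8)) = 128307039 /25000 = 5132.28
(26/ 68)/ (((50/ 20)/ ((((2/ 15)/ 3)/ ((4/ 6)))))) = 13/ 1275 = 0.01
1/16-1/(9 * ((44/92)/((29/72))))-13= -185771/14256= -13.03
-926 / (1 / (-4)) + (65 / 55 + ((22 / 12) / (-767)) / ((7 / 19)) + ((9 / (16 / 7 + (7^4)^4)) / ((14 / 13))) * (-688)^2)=27766433413133462521343 / 7493959377584401722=3705.18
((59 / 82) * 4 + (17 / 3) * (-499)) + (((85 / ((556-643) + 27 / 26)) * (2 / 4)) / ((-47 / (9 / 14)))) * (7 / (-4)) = -19465564325 / 6890952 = -2824.80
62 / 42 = 31 / 21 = 1.48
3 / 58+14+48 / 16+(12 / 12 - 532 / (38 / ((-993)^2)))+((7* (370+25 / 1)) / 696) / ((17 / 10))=-81668401757 / 5916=-13804665.61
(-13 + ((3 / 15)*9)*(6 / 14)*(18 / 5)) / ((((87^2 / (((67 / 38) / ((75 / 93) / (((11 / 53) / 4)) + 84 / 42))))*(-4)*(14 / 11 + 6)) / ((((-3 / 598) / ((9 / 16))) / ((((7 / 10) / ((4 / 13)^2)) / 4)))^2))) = 1841586638848 / 16952390151860287022535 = 0.00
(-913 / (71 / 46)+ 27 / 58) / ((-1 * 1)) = 2433967 / 4118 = 591.06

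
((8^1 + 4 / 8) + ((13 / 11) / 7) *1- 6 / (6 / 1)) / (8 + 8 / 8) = 1181 / 1386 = 0.85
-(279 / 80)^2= -77841 / 6400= -12.16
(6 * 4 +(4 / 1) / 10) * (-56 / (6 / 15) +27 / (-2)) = -18727 / 5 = -3745.40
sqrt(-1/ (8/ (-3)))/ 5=sqrt(6)/ 20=0.12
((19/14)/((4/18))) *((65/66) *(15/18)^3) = 154375/44352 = 3.48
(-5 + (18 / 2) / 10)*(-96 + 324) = -4674 / 5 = -934.80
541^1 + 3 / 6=1083 / 2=541.50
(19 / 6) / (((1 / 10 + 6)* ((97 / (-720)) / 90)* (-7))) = 2052000 / 41419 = 49.54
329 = 329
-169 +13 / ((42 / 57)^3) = -374569 / 2744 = -136.50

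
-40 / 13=-3.08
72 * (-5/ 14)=-180/ 7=-25.71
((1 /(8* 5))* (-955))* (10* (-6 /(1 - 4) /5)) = -191 /2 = -95.50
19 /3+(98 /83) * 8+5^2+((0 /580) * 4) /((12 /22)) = 40.78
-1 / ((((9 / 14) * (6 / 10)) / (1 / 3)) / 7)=-490 / 81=-6.05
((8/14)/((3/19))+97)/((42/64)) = 67616/441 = 153.32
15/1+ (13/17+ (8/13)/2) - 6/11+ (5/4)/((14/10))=1117663/68068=16.42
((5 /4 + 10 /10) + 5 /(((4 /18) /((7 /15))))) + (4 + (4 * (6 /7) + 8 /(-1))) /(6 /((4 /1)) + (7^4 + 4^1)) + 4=2257265 /134764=16.75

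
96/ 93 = 32/ 31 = 1.03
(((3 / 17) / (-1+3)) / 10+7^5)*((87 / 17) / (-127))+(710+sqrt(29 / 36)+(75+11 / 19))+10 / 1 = 119.21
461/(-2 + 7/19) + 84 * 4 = 53.45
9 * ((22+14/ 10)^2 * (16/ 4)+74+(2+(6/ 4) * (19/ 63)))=7140081/ 350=20400.23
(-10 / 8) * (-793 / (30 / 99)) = 26169 / 8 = 3271.12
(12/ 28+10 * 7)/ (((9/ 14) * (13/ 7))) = 6902/ 117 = 58.99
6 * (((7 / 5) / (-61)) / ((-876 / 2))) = 0.00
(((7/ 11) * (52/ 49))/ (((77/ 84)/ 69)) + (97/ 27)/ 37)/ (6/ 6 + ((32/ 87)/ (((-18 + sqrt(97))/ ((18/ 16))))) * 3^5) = -4.49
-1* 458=-458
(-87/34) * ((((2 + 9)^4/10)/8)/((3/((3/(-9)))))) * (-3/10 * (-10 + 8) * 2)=424589/6800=62.44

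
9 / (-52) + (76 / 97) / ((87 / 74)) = 216497 / 438828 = 0.49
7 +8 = 15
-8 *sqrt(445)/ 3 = -56.25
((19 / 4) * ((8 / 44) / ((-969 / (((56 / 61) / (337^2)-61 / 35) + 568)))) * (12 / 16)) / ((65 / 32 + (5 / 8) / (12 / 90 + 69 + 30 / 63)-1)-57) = 364919145020356 / 53949878872046745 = 0.01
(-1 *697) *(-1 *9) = 6273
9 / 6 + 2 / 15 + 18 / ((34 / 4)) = 1913 / 510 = 3.75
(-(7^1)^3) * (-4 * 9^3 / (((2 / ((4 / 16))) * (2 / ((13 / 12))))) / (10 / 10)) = 1083537 / 16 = 67721.06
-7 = -7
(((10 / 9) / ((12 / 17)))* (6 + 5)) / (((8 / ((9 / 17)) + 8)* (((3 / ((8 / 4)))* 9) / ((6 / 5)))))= 187 / 2808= 0.07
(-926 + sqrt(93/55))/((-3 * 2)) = 463/3-sqrt(5115)/330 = 154.12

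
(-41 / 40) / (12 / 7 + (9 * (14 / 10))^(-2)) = -162729 / 273160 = -0.60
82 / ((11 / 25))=2050 / 11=186.36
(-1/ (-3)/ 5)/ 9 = 1/ 135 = 0.01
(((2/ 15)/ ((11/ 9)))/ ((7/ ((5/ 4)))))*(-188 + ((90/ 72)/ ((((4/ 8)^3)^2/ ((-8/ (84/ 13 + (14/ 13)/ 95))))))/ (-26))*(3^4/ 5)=-89452674/ 1538845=-58.13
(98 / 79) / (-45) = -98 / 3555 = -0.03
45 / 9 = 5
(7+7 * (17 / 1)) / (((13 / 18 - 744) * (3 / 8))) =-6048 / 13379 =-0.45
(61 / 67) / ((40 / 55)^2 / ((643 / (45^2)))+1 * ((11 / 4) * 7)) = 18983932 / 436118477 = 0.04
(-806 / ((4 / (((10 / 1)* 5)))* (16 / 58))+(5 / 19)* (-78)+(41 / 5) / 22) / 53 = -305491359 / 443080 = -689.47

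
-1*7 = -7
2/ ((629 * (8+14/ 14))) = 2/ 5661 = 0.00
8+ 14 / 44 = 183 / 22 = 8.32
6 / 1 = 6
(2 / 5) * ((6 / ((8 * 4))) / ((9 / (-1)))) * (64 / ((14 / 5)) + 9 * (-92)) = 1409 / 210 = 6.71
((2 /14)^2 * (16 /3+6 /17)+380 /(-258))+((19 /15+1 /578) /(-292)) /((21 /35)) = -4365677879 /3200499288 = -1.36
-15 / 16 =-0.94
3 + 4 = 7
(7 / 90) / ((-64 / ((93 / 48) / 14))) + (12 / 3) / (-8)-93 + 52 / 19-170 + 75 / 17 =-15261982493 / 59535360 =-256.35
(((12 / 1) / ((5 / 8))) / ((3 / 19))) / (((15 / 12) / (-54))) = -131328 / 25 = -5253.12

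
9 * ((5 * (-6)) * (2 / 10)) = -54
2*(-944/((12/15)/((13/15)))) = -6136/3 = -2045.33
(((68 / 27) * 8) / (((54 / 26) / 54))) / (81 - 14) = 14144 / 1809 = 7.82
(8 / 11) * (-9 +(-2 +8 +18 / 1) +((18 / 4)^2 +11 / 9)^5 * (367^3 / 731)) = 13642553399526304235099 / 60776065152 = 224472468979.47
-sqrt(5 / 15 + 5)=-4*sqrt(3) / 3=-2.31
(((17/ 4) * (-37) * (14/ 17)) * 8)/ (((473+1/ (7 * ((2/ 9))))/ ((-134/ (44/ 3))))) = 1457652/ 72941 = 19.98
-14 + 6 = -8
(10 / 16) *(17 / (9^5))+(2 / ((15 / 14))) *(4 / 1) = 7.47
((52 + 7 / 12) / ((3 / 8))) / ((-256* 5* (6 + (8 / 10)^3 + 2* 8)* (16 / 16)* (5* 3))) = -3155 / 9725184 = -0.00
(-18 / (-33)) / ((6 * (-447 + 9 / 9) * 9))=-1 / 44154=-0.00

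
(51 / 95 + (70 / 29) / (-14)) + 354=976274 / 2755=354.36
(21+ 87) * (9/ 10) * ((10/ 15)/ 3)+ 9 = 153/ 5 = 30.60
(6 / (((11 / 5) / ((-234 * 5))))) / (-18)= 1950 / 11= 177.27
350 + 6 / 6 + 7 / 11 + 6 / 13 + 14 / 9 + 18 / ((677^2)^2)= 95611719821458798 / 270354262774167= 353.65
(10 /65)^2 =4 /169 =0.02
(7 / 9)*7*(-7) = -343 / 9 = -38.11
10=10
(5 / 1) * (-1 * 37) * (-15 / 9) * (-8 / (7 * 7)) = -7400 / 147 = -50.34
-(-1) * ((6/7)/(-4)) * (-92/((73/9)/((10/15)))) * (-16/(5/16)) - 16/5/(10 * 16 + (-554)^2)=-2324653348/28020685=-82.96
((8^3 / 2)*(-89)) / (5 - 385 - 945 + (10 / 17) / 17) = 6584576 / 382915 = 17.20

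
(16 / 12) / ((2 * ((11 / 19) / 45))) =570 / 11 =51.82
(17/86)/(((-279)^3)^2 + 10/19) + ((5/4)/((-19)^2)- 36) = -20029734665897965736367/556435038333878352028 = -36.00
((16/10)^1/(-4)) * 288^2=-165888/5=-33177.60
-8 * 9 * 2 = -144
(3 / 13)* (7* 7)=147 / 13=11.31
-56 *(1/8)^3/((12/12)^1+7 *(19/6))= -21/4448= -0.00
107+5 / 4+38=585 / 4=146.25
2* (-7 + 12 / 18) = -38 / 3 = -12.67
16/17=0.94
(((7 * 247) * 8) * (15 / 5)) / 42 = 988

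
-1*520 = -520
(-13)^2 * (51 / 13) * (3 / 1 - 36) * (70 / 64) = -765765 / 32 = -23930.16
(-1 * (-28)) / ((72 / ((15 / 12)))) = 35 / 72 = 0.49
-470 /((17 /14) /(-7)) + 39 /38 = 1750943 /646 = 2710.44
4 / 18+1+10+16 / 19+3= 2576 / 171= 15.06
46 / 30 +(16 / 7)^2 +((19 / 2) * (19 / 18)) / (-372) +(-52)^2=8894016403 / 3281040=2710.73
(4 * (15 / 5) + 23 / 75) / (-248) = -923 / 18600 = -0.05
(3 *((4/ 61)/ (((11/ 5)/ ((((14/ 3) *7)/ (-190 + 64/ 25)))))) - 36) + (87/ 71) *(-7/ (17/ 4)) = -38.03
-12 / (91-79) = -1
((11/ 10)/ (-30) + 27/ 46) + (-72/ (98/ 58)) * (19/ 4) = -68248147/ 338100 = -201.86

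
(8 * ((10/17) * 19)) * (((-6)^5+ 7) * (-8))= 5557120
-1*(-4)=4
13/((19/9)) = 117/19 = 6.16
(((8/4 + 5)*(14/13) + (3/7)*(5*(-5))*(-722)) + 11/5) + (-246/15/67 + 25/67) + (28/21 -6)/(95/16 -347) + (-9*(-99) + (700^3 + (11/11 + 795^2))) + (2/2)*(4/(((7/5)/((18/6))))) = 343640671.17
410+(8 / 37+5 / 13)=197499 / 481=410.60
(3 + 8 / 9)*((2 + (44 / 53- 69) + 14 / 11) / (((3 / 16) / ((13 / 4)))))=-4374.54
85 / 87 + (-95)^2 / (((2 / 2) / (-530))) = -4783249.02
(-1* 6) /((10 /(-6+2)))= 12 /5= 2.40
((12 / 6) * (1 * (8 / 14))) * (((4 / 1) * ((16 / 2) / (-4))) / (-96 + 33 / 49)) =448 / 4671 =0.10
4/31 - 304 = -9420/31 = -303.87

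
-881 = -881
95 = 95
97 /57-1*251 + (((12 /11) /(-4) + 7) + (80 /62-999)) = -24107335 /19437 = -1240.28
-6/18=-1/3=-0.33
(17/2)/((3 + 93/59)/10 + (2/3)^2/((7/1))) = 63189/3874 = 16.31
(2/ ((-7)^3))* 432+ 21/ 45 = -10559/ 5145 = -2.05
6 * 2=12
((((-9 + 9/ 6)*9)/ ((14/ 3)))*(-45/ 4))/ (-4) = -18225/ 448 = -40.68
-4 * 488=-1952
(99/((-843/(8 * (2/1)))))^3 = -147197952/22188041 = -6.63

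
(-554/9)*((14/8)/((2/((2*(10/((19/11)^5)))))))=-1561389445/22284891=-70.06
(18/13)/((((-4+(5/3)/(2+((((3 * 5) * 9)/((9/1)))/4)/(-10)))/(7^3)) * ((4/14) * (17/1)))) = -32.87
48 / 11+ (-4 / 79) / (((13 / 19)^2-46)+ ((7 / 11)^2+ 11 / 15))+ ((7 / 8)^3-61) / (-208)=12530266488820877 / 2691887560400896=4.65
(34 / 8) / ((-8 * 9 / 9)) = -17 / 32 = -0.53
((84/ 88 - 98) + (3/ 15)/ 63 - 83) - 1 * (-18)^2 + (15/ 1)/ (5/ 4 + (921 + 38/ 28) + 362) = -41911692787/ 83153070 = -504.03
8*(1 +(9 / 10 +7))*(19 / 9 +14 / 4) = 17978 / 45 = 399.51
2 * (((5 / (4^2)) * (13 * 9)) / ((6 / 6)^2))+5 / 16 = 73.44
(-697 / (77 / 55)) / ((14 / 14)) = -3485 / 7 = -497.86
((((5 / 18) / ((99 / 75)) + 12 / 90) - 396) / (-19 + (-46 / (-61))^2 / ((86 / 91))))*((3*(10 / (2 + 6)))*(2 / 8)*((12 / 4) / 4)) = 188019365297 / 12434522496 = 15.12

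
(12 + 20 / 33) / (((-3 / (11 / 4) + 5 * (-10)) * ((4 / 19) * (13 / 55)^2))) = -229900 / 10959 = -20.98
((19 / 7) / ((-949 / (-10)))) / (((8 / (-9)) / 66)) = -28215 / 13286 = -2.12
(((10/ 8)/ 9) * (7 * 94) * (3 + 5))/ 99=6580/ 891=7.38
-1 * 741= -741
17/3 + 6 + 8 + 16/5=343/15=22.87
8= 8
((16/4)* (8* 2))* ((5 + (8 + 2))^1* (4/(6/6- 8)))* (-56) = 30720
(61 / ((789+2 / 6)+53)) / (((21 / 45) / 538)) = 1476810 / 17689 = 83.49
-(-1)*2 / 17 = 2 / 17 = 0.12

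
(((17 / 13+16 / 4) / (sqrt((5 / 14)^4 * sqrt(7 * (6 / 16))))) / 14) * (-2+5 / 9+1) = -184 * 42^(3 / 4) / 2925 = -1.04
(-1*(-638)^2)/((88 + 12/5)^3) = -12720125/23086352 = -0.55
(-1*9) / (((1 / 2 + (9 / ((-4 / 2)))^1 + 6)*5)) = -9 / 10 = -0.90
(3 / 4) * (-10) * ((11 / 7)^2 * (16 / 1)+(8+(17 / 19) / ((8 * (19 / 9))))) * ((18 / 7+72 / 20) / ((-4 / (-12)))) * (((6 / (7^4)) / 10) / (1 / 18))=-44160522921 / 1486495115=-29.71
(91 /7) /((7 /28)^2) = 208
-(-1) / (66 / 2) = 1 / 33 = 0.03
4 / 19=0.21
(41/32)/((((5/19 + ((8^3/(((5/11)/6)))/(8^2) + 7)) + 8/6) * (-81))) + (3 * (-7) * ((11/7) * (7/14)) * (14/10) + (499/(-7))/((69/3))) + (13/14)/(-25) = -424216697609/16168852800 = -26.24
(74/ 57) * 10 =740/ 57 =12.98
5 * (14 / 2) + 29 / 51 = 1814 / 51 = 35.57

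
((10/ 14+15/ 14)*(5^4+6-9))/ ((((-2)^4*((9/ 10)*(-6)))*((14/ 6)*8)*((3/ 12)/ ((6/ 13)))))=-38875/ 30576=-1.27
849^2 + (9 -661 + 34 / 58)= 20884338 / 29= 720149.59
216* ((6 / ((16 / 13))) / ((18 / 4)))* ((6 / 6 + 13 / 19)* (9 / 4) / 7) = 16848 / 133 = 126.68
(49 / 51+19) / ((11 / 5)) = 5090 / 561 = 9.07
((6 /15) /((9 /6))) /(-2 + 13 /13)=-4 /15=-0.27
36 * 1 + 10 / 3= 118 / 3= 39.33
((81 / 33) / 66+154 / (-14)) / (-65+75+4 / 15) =-5685 / 5324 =-1.07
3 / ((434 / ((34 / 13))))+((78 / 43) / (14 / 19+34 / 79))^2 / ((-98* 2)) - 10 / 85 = -23686791648019 / 211696000408256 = -0.11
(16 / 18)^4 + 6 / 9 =8470 / 6561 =1.29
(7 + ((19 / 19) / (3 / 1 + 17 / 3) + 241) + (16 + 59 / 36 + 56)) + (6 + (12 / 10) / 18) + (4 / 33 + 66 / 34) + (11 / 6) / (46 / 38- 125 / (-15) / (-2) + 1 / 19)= 47688510637 / 144838980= 329.25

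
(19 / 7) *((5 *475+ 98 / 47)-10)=2113807 / 329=6424.95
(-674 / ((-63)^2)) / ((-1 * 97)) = 674 / 384993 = 0.00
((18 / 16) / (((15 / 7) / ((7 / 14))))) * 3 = 63 / 80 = 0.79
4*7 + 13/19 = 545/19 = 28.68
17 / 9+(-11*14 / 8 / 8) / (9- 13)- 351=-401483 / 1152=-348.51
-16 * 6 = -96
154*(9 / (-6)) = -231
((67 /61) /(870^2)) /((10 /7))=469 /461709000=0.00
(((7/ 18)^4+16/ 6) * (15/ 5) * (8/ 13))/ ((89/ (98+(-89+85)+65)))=14963861/ 1686906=8.87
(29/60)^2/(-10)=-841/36000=-0.02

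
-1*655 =-655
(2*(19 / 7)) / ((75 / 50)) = 76 / 21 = 3.62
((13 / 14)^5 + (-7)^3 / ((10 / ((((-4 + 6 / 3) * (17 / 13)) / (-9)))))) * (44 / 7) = -32107298729 / 550597320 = -58.31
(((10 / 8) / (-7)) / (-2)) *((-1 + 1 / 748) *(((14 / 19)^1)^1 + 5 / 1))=-407115 / 795872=-0.51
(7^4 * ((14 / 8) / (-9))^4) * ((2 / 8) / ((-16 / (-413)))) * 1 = 2380862813 / 107495424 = 22.15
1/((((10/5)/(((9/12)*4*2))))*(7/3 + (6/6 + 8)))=9/34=0.26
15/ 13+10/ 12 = 155/ 78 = 1.99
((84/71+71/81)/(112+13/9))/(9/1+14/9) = 2369/1377329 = 0.00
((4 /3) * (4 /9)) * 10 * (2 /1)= 320 /27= 11.85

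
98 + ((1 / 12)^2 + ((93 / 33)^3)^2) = 152802570457 / 255104784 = 598.98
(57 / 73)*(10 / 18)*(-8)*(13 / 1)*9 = -29640 / 73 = -406.03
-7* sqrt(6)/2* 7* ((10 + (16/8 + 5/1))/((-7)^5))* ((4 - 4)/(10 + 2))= 0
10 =10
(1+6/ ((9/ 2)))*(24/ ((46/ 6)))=168/ 23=7.30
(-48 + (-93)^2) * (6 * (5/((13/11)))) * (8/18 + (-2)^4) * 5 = 233373800/13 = 17951830.77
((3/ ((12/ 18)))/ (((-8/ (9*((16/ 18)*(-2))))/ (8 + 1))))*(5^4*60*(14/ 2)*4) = 85050000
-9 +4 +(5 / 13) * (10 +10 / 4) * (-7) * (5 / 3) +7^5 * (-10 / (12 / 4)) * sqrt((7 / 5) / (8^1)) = -23497.33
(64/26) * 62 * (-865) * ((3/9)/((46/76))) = -65214080/897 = -72702.43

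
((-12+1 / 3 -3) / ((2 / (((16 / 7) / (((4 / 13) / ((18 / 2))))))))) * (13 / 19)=-44616 / 133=-335.46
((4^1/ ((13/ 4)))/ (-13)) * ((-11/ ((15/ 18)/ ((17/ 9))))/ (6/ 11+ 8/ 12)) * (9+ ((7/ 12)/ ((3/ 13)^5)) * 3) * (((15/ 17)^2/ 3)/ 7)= 315543679/ 1628991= 193.70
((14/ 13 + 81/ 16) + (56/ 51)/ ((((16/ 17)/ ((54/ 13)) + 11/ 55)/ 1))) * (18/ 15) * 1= 5323029/ 509080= 10.46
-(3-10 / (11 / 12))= 87 / 11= 7.91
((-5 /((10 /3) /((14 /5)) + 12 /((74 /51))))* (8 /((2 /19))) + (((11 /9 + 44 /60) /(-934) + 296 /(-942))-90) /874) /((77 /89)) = -37985775705893861 /816107993499645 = -46.55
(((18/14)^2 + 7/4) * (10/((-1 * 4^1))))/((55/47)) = -31349/4312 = -7.27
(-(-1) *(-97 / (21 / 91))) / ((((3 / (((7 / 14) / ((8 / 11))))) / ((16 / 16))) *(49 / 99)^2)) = -15105519 / 38416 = -393.21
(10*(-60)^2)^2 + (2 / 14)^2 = 63504000001 / 49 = 1296000000.02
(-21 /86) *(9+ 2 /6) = -98 /43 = -2.28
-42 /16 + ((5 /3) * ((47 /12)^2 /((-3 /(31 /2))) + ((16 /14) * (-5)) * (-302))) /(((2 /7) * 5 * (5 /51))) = 169259359 /8640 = 19590.20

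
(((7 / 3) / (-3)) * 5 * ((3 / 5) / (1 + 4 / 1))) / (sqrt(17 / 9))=-7 * sqrt(17) / 85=-0.34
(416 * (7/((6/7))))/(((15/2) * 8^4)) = 637/5760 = 0.11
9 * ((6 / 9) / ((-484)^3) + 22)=11224610493 / 56689952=198.00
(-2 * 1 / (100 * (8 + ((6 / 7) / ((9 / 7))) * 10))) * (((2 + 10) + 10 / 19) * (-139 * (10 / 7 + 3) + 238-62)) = 156927 / 20900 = 7.51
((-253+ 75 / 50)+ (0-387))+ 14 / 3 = -3803 / 6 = -633.83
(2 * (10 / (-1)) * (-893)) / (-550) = -1786 / 55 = -32.47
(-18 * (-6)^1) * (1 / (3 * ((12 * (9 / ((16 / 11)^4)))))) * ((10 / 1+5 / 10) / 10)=114688 / 73205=1.57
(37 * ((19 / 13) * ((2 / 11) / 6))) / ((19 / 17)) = 629 / 429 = 1.47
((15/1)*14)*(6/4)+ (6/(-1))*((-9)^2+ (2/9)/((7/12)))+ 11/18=-21757/126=-172.67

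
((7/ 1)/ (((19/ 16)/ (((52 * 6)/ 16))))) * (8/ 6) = 2912/ 19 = 153.26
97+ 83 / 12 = 1247 / 12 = 103.92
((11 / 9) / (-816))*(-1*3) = 11 / 2448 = 0.00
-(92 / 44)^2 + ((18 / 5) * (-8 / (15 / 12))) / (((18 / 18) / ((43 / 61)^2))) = -178078129 / 11256025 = -15.82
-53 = -53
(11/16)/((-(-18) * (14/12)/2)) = 11/168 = 0.07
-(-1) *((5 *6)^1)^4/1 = 810000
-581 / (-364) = 83 / 52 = 1.60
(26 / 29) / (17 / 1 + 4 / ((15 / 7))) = 390 / 8207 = 0.05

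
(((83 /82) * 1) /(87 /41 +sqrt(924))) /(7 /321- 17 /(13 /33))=10044411 /185470695500- 115453 * sqrt(231) /2261837750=-0.00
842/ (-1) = -842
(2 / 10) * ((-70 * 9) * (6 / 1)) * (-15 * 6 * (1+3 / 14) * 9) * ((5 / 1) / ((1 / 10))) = 37179000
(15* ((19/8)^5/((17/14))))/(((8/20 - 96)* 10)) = -259990395/266272768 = -0.98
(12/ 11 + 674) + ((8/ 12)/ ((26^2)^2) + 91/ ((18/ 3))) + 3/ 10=26034379751/ 37700520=690.56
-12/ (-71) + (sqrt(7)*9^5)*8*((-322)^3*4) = -166908771500658.56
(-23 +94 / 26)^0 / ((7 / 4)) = 0.57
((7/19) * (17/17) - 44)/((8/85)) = -70465/152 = -463.59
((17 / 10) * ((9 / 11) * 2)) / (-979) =-153 / 53845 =-0.00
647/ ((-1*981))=-647/ 981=-0.66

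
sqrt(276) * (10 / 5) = 4 * sqrt(69) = 33.23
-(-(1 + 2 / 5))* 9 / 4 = 63 / 20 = 3.15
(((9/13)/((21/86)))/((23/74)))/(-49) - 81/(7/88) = -104451420/102557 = -1018.47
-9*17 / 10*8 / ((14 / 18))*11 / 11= -5508 / 35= -157.37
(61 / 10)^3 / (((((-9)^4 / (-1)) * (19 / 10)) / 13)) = -0.24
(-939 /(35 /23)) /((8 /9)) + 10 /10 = -194093 /280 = -693.19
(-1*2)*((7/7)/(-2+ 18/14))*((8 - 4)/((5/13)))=728/25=29.12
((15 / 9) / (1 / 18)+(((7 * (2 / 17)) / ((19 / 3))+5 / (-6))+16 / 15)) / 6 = 294221 / 58140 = 5.06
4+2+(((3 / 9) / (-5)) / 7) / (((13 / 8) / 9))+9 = 6801 / 455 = 14.95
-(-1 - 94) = 95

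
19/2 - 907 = -1795/2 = -897.50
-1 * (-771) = 771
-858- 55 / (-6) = -848.83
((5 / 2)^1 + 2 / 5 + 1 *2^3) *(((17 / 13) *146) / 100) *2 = 135269 / 3250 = 41.62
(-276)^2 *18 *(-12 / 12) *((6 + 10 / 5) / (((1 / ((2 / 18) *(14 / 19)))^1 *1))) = -17063424 / 19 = -898074.95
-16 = -16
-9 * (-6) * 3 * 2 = 324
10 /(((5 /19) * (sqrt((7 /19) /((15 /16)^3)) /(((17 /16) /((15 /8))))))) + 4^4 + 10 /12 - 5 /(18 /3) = 323 * sqrt(1995) /448 + 256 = 288.20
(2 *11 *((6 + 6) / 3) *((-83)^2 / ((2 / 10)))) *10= 30311600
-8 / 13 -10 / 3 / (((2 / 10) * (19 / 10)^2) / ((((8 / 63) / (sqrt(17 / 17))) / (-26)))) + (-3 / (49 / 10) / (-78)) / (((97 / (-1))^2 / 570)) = -34605094066 / 58418966151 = -0.59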